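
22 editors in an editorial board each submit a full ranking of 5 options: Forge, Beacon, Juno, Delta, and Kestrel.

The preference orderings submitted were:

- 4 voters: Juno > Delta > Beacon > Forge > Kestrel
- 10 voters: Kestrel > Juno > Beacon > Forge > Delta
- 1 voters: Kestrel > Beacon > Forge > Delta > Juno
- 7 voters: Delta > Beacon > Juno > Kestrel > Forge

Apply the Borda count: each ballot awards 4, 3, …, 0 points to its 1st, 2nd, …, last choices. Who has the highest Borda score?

Borda scores:
  Forge: 4·1 + 10·1 + 2 + 7·0 = 16
  Beacon: 4·2 + 10·2 + 3 + 7·3 = 52
  Juno: 4·4 + 10·3 + 0 + 7·2 = 60
  Delta: 4·3 + 10·0 + 1 + 7·4 = 41
  Kestrel: 4·0 + 10·4 + 4 + 7·1 = 51
Juno has the highest total.

Juno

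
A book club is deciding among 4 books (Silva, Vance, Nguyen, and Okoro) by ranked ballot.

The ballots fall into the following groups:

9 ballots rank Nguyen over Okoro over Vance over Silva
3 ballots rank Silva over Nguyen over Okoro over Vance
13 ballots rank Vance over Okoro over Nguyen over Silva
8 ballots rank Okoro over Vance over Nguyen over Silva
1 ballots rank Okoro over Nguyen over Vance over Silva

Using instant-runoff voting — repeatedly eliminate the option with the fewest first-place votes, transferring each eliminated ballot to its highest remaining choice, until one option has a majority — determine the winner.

Round 1: Vance 13, Nguyen 9, Okoro 9, Silva 3. Silva has the fewest and is eliminated.
Round 2: Vance 13, Nguyen 12, Okoro 9. Okoro has the fewest and is eliminated.
Round 3: Vance 21, Nguyen 13. Vance has a majority.

Vance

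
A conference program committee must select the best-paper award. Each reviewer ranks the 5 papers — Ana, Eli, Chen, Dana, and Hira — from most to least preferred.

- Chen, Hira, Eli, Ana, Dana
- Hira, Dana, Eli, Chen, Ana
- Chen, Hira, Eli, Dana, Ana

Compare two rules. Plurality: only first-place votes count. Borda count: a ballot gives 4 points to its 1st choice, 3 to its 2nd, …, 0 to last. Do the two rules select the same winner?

No

Plurality first-place counts: Ana 0, Eli 0, Chen 2, Dana 0, Hira 1 → Chen.
Borda totals: Ana 1, Eli 6, Chen 9, Dana 4, Hira 10 → Hira.
The two rules disagree: plurality picks Chen, Borda picks Hira.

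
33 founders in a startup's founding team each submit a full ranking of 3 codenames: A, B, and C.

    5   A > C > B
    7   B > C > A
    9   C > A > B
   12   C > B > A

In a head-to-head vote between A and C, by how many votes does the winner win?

Ballots ranking A above C: 5.
Ballots ranking C above A: 7+9+12 = 28.
C wins 28–5, a margin of 23.

23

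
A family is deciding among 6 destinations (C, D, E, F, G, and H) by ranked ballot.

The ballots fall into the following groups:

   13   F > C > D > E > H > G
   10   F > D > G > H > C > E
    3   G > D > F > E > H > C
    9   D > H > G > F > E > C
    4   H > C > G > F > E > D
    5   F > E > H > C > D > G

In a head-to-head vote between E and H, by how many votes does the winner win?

2

Ballots ranking E above H: 13+3+5 = 21.
Ballots ranking H above E: 10+9+4 = 23.
H wins 23–21, a margin of 2.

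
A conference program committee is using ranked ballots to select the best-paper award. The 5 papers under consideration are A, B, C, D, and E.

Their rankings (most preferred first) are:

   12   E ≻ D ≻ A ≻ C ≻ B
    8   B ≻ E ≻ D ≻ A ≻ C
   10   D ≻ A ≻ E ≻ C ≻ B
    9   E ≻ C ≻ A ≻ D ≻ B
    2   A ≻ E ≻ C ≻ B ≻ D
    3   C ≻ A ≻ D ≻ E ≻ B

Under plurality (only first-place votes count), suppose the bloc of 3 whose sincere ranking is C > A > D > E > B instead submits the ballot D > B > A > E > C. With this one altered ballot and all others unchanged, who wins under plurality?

E

First-place totals with the altered ballot: A 2, B 8, C 0, D 13, E 21.
The winner is unchanged: still E.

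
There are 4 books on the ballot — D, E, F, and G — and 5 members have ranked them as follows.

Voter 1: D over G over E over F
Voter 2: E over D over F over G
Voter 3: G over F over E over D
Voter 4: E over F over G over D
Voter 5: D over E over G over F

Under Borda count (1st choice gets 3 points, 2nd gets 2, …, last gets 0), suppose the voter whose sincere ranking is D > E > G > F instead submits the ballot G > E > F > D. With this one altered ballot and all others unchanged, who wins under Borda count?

E

Borda totals with the altered ballot: D 5, E 10, F 6, G 9.
The winner is unchanged: still E.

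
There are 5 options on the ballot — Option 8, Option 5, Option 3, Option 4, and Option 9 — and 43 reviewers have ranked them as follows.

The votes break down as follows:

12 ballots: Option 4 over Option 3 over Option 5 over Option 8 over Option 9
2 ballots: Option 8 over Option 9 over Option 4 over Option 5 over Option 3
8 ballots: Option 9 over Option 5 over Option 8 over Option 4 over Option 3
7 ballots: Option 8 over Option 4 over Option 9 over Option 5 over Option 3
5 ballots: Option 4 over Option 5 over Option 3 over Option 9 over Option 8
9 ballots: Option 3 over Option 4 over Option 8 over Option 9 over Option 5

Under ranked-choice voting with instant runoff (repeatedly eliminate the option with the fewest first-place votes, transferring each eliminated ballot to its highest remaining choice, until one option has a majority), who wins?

Option 4

Round 1: Option 4 17, Option 8 9, Option 3 9, Option 9 8, Option 5 0. Option 5 has the fewest and is eliminated.
Round 2: Option 4 17, Option 8 9, Option 3 9, Option 9 8. Option 9 has the fewest and is eliminated.
Round 3: Option 8 17, Option 4 17, Option 3 9. Option 3 has the fewest and is eliminated.
Round 4: Option 4 26, Option 8 17. Option 4 has a majority.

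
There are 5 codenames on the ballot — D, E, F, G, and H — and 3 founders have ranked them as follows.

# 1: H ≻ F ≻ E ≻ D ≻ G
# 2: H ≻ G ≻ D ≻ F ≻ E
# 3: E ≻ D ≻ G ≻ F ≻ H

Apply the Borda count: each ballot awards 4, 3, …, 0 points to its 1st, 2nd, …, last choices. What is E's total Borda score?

Borda scores:
  D: 1 + 2 + 3 = 6
  E: 2 + 0 + 4 = 6
  F: 3 + 1 + 1 = 5
  G: 0 + 3 + 2 = 5
  H: 4 + 4 + 0 = 8

6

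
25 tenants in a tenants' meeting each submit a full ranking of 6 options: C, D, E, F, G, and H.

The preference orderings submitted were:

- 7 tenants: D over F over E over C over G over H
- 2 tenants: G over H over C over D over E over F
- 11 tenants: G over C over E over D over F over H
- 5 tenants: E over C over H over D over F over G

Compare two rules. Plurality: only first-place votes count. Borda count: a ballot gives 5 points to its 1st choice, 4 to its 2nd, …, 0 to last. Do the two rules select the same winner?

Plurality first-place counts: C 0, D 7, E 5, F 0, G 13, H 0 → G.
Borda totals: C 84, D 71, E 81, F 44, G 72, H 23 → C.
The two rules disagree: plurality picks G, Borda picks C.

No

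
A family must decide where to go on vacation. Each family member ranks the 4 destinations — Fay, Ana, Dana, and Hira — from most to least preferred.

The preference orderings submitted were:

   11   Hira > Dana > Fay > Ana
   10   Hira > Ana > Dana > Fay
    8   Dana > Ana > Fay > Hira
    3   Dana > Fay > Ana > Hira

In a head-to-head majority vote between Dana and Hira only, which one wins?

Ballots ranking Dana above Hira: 8+3 = 11.
Ballots ranking Hira above Dana: 11+10 = 21.
Hira wins the head-to-head, 21–11.

Hira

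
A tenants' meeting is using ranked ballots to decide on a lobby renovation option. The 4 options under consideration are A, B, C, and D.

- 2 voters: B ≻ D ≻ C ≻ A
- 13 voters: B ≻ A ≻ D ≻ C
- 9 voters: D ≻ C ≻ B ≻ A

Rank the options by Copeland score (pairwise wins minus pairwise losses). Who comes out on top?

B

Pairwise results:
  A vs B: B wins 24–0.
  A vs C: A wins 13–11.
  A vs D: A wins 13–11.
  B vs C: B wins 15–9.
  B vs D: B wins 15–9.
  C vs D: D wins 24–0.
Copeland scores (wins − losses):
  A: 2 − 1 = 1
  B: 3 − 0 = 3
  C: 0 − 3 = -3
  D: 1 − 2 = -1
B has the best Copeland score.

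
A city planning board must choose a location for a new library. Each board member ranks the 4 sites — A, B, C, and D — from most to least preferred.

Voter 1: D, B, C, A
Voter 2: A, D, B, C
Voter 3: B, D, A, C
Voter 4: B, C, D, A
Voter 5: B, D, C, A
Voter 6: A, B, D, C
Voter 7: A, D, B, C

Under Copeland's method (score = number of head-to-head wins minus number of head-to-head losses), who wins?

Pairwise results:
  A vs B: B wins 4–3.
  A vs C: A wins 4–3.
  A vs D: D wins 4–3.
  B vs C: B wins 7–0.
  B vs D: B wins 4–3.
  C vs D: D wins 6–1.
Copeland scores (wins − losses):
  A: 1 − 2 = -1
  B: 3 − 0 = 3
  C: 0 − 3 = -3
  D: 2 − 1 = 1
B has the best Copeland score.

B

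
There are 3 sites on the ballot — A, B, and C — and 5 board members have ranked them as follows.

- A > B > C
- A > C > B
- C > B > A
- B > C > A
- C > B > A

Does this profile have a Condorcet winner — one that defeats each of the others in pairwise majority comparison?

Head-to-head results (5 voters total):
A vs B: B wins 3–2.
A vs C: C wins 3–2.
B vs C: C wins 3–2.
C beats each rival — A (3–2), B (3–2) — so C is the Condorcet winner.

Yes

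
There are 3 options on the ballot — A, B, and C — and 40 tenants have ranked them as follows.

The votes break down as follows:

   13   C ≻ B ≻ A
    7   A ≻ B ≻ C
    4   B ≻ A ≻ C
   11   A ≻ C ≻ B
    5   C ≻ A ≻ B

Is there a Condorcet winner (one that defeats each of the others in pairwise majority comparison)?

Head-to-head results (40 voters total):
A vs B: A wins 23–17.
A vs C: A wins 22–18.
B vs C: C wins 29–11.
A beats each rival — B (23–17), C (22–18) — so A is the Condorcet winner.

Yes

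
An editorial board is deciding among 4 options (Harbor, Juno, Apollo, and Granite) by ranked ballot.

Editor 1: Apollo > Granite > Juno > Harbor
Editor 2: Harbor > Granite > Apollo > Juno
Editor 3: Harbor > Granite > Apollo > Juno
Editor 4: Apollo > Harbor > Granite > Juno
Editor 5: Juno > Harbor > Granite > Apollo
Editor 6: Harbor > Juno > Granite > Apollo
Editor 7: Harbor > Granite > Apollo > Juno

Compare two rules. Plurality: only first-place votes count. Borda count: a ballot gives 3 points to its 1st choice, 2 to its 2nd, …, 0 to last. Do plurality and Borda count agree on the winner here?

Yes

Plurality first-place counts: Harbor 4, Juno 1, Apollo 2, Granite 0 → Harbor.
Borda totals: Harbor 16, Juno 6, Apollo 9, Granite 11 → Harbor.
The two rules agree on Harbor.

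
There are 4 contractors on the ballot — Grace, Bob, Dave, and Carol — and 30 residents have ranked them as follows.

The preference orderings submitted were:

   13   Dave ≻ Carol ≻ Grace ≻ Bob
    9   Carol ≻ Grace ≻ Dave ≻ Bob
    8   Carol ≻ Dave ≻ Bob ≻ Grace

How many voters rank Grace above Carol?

0

Ballots ranking Grace above Carol: 0.
Ballots ranking Carol above Grace: 13+9+8 = 30.
So 0 of 30 voters prefer Grace to Carol.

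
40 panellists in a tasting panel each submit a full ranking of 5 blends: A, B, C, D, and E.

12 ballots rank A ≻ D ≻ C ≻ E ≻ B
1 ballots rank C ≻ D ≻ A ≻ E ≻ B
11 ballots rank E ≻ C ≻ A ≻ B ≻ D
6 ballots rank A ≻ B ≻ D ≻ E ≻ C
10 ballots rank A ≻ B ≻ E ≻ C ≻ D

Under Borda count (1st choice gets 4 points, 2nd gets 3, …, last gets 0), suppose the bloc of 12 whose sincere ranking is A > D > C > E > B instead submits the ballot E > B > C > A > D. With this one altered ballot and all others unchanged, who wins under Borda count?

E

Borda totals with the altered ballot: A 100, B 95, C 71, D 15, E 119.
The switch changes the winner from A to E.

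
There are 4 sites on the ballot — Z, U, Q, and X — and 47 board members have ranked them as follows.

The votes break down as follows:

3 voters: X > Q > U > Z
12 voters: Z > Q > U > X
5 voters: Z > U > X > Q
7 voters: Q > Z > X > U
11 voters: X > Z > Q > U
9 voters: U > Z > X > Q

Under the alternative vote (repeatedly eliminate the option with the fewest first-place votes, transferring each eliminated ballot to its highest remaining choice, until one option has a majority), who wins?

Round 1: Z 17, X 14, U 9, Q 7. Q has the fewest and is eliminated.
Round 2: Z 24, X 14, U 9. Z has a majority.

Z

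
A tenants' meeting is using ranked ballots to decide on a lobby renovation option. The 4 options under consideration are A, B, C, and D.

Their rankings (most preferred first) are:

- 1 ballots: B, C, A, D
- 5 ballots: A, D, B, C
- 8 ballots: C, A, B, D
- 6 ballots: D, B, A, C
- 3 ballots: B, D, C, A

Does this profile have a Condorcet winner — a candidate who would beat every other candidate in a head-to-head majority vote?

Head-to-head results (23 voters total):
A vs B: A wins 13–10.
A vs C: C wins 12–11.
A vs D: A wins 14–9.
B vs C: B wins 15–8.
B vs D: B wins 12–11.
C vs D: D wins 14–9.
No candidate beats all others: A beats B beats C beats A, a majority cycle.

No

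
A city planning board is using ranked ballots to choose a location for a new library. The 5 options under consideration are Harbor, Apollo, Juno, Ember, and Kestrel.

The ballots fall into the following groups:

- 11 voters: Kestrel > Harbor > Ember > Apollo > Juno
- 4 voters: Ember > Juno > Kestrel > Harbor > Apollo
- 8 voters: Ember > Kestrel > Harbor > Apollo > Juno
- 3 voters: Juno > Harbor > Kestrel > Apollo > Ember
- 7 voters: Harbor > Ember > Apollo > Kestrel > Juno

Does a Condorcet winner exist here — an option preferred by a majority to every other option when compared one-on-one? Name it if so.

None — there is no Condorcet winner

Head-to-head results (33 voters total):
Harbor vs Apollo: Harbor wins 33–0.
Harbor vs Juno: Harbor wins 26–7.
Harbor vs Ember: Harbor wins 21–12.
Harbor vs Kestrel: Kestrel wins 23–10.
Apollo vs Juno: Apollo wins 26–7.
Apollo vs Ember: Ember wins 30–3.
Apollo vs Kestrel: Kestrel wins 26–7.
Juno vs Ember: Ember wins 30–3.
Juno vs Kestrel: Kestrel wins 26–7.
Ember vs Kestrel: Ember wins 19–14.
No candidate beats all others: Harbor beats Ember beats Kestrel beats Harbor, a majority cycle.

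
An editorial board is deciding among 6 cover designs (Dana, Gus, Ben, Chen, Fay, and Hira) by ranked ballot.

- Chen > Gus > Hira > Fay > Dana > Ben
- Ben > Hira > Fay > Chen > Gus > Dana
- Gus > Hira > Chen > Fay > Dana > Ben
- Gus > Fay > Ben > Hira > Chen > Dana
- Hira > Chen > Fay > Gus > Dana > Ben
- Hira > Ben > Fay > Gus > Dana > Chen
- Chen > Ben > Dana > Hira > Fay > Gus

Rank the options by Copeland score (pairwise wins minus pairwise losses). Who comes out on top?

Pairwise results:
  Dana vs Gus: Gus wins 6–1.
  Dana vs Ben: Ben wins 4–3.
  Dana vs Chen: Chen wins 6–1.
  Dana vs Fay: Fay wins 6–1.
  Dana vs Hira: Hira wins 6–1.
  Gus vs Ben: Gus wins 4–3.
  Gus vs Chen: Chen wins 4–3.
  Gus vs Fay: Fay wins 4–3.
  Gus vs Hira: Hira wins 4–3.
  Ben vs Chen: Chen wins 4–3.
  Ben vs Fay: Fay wins 4–3.
  Ben vs Hira: Hira wins 4–3.
  Chen vs Fay: Chen wins 4–3.
  Chen vs Hira: Hira wins 5–2.
  Fay vs Hira: Hira wins 6–1.
Copeland scores (wins − losses):
  Dana: 0 − 5 = -5
  Gus: 2 − 3 = -1
  Ben: 1 − 4 = -3
  Chen: 4 − 1 = 3
  Fay: 3 − 2 = 1
  Hira: 5 − 0 = 5
Hira has the best Copeland score.

Hira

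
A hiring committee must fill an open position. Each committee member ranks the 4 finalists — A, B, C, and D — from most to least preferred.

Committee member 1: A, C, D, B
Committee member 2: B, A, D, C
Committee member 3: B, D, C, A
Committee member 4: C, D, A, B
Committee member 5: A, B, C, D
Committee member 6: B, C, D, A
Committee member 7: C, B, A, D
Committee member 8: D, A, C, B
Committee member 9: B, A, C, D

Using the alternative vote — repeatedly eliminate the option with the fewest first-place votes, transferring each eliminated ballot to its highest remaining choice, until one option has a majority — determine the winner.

Round 1: B 4, A 2, C 2, D 1. D has the fewest and is eliminated.
Round 2: B 4, A 3, C 2. C has the fewest and is eliminated.
Round 3: B 5, A 4. B has a majority.

B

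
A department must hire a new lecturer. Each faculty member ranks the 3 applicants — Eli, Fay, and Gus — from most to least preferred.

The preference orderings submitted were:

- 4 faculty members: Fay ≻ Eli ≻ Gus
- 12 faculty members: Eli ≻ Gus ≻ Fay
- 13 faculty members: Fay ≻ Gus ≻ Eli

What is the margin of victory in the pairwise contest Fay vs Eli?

Ballots ranking Fay above Eli: 4+13 = 17.
Ballots ranking Eli above Fay: 12.
Fay wins 17–12, a margin of 5.

5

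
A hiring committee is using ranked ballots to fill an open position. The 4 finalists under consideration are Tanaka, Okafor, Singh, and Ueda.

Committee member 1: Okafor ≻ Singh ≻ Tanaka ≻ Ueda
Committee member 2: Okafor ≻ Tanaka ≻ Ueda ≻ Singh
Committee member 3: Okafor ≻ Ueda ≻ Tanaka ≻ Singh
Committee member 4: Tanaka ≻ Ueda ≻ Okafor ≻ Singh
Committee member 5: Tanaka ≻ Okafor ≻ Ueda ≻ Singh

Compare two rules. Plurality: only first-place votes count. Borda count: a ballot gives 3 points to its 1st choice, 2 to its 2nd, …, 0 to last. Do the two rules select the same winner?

Yes

Plurality first-place counts: Tanaka 2, Okafor 3, Singh 0, Ueda 0 → Okafor.
Borda totals: Tanaka 10, Okafor 12, Singh 2, Ueda 6 → Okafor.
The two rules agree on Okafor.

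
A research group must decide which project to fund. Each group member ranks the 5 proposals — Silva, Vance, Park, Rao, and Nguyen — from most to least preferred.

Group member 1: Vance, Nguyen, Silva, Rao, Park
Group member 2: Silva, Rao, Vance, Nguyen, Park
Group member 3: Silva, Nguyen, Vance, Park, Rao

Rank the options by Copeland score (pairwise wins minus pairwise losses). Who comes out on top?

Silva

Pairwise results:
  Silva vs Vance: Silva wins 2–1.
  Silva vs Park: Silva wins 3–0.
  Silva vs Rao: Silva wins 3–0.
  Silva vs Nguyen: Silva wins 2–1.
  Vance vs Park: Vance wins 3–0.
  Vance vs Rao: Vance wins 2–1.
  Vance vs Nguyen: Vance wins 2–1.
  Park vs Rao: Rao wins 2–1.
  Park vs Nguyen: Nguyen wins 3–0.
  Rao vs Nguyen: Nguyen wins 2–1.
Copeland scores (wins − losses):
  Silva: 4 − 0 = 4
  Vance: 3 − 1 = 2
  Park: 0 − 4 = -4
  Rao: 1 − 3 = -2
  Nguyen: 2 − 2 = 0
Silva has the best Copeland score.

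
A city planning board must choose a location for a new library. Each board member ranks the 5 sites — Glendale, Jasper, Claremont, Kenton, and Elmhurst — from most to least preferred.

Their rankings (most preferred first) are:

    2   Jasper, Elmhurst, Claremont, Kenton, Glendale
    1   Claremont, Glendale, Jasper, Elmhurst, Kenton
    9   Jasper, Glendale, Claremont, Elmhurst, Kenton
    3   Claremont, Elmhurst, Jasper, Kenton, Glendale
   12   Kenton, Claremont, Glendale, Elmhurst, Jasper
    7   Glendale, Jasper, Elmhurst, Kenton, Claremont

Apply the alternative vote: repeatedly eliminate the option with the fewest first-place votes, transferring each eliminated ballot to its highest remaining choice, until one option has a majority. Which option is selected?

Round 1: Kenton 12, Jasper 11, Glendale 7, Claremont 4, Elmhurst 0. Elmhurst has the fewest and is eliminated.
Round 2: Kenton 12, Jasper 11, Glendale 7, Claremont 4. Claremont has the fewest and is eliminated.
Round 3: Jasper 14, Kenton 12, Glendale 8. Glendale has the fewest and is eliminated.
Round 4: Jasper 22, Kenton 12. Jasper has a majority.

Jasper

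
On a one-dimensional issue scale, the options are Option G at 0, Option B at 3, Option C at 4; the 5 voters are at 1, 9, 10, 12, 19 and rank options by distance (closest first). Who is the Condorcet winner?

Option C

With single-peaked preferences on a line, the Condorcet winner is the candidate closest to the median voter.
The median voter (position 10) is closest to Option C at 4.
Check: Option C vs Option B — voters closer to Option C: 4 of 5.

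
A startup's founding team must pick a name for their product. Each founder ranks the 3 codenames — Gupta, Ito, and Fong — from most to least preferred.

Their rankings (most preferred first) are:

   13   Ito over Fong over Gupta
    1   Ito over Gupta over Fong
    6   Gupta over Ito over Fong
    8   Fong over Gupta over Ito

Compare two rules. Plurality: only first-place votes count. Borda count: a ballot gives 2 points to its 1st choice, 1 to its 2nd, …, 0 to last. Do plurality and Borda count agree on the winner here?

Plurality first-place counts: Gupta 6, Ito 14, Fong 8 → Ito.
Borda totals: Gupta 21, Ito 34, Fong 29 → Ito.
The two rules agree on Ito.

Yes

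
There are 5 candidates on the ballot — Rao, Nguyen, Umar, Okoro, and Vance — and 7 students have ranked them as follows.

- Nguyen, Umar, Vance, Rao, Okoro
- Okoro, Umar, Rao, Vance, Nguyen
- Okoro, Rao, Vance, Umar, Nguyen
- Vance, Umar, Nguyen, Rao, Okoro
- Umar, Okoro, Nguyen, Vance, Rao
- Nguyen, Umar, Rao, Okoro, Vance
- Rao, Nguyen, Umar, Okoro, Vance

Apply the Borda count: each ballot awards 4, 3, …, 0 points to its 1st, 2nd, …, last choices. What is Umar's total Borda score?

Borda scores:
  Rao: 1 + 2 + 3 + 1 + 0 + 2 + 4 = 13
  Nguyen: 4 + 0 + 0 + 2 + 2 + 4 + 3 = 15
  Umar: 3 + 3 + 1 + 3 + 4 + 3 + 2 = 19
  Okoro: 0 + 4 + 4 + 0 + 3 + 1 + 1 = 13
  Vance: 2 + 1 + 2 + 4 + 1 + 0 + 0 = 10

19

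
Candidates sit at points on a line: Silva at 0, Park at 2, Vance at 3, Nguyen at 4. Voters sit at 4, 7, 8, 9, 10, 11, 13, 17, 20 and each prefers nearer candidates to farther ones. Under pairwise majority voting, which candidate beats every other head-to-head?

Nguyen

With single-peaked preferences on a line, the Condorcet winner is the candidate closest to the median voter.
The median voter (position 10) is closest to Nguyen at 4.
Check: Nguyen vs Vance — voters closer to Nguyen: 9 of 9.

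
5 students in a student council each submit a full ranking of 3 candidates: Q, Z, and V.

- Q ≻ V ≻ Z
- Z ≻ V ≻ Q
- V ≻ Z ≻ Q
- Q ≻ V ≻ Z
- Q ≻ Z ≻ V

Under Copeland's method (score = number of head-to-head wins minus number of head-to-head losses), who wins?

Pairwise results:
  Q vs Z: Q wins 3–2.
  Q vs V: Q wins 3–2.
  Z vs V: V wins 3–2.
Copeland scores (wins − losses):
  Q: 2 − 0 = 2
  Z: 0 − 2 = -2
  V: 1 − 1 = 0
Q has the best Copeland score.

Q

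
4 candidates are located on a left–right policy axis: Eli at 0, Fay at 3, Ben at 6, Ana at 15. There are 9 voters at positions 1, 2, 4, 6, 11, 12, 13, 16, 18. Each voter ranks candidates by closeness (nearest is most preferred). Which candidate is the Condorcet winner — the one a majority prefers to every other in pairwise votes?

Ana

With single-peaked preferences on a line, the Condorcet winner is the candidate closest to the median voter.
The median voter (position 11) is closest to Ana at 15.
Check: Ana vs Fay — voters closer to Ana: 5 of 9.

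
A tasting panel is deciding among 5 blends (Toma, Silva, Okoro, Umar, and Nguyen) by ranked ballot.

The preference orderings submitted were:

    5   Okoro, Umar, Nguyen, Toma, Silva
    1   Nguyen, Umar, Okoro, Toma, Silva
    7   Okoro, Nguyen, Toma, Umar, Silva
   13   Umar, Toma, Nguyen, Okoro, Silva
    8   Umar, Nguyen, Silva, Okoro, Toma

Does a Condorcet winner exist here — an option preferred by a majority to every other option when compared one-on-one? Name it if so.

Head-to-head results (34 voters total):
Toma vs Silva: Toma wins 26–8.
Toma vs Okoro: Okoro wins 21–13.
Toma vs Umar: Umar wins 27–7.
Toma vs Nguyen: Nguyen wins 21–13.
Silva vs Okoro: Okoro wins 26–8.
Silva vs Umar: Umar wins 34–0.
Silva vs Nguyen: Nguyen wins 34–0.
Okoro vs Umar: Umar wins 22–12.
Okoro vs Nguyen: Nguyen wins 22–12.
Umar vs Nguyen: Umar wins 26–8.
Umar beats each rival — Toma (27–7), Silva (34–0), Okoro (22–12), Nguyen (26–8) — so Umar is the Condorcet winner.

Umar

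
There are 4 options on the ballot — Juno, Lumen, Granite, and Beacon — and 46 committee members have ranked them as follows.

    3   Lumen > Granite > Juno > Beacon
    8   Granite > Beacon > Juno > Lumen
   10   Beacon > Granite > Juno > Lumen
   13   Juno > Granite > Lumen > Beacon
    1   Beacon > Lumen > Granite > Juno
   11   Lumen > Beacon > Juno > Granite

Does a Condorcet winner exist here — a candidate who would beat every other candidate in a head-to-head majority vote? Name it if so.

There is no Condorcet winner

Head-to-head results (46 voters total):
Juno vs Lumen: Juno wins 31–15.
Juno vs Granite: Juno wins 24–22.
Juno vs Beacon: Beacon wins 30–16.
Lumen vs Granite: Granite wins 31–15.
Lumen vs Beacon: Lumen wins 27–19.
Granite vs Beacon: Granite wins 24–22.
No candidate beats all others: Juno beats Lumen beats Beacon beats Juno, a majority cycle.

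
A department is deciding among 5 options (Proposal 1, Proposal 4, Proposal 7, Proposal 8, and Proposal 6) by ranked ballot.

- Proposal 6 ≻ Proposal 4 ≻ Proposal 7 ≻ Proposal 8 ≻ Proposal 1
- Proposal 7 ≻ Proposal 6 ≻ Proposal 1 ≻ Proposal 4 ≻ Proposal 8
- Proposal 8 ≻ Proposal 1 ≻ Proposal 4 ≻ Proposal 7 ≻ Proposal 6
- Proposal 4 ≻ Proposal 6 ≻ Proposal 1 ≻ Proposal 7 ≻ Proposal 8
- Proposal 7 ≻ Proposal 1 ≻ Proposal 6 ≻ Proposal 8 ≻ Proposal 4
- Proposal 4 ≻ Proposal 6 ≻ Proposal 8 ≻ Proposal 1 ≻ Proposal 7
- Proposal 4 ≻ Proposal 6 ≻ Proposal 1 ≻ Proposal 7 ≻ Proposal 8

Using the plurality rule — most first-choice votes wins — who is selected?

First-place vote totals:
  Proposal 1: 0
  Proposal 4: 3
  Proposal 7: 2
  Proposal 8: 1
  Proposal 6: 1
Proposal 4 has the most first-place votes.

Proposal 4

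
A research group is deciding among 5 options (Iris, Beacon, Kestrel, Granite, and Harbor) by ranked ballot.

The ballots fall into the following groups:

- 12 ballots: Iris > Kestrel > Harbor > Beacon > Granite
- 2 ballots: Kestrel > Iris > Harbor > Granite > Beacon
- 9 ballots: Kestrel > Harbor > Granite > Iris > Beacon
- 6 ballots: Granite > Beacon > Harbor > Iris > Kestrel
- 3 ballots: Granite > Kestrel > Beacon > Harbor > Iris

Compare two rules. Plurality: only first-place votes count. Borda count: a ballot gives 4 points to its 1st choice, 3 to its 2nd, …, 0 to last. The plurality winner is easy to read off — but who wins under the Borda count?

Plurality first-place counts: Iris 12, Beacon 0, Kestrel 11, Granite 9, Harbor 0 → Iris.
Borda totals: Iris 69, Beacon 36, Kestrel 89, Granite 56, Harbor 70 → Kestrel.

Kestrel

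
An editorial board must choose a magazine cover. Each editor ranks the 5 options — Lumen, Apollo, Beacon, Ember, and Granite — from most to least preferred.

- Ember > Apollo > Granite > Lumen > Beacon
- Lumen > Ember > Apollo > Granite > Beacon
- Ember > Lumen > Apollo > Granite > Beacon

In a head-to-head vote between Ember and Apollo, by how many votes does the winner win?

Ballots ranking Ember above Apollo: 3.
Ballots ranking Apollo above Ember: 0.
Ember wins 3–0, a margin of 3.

3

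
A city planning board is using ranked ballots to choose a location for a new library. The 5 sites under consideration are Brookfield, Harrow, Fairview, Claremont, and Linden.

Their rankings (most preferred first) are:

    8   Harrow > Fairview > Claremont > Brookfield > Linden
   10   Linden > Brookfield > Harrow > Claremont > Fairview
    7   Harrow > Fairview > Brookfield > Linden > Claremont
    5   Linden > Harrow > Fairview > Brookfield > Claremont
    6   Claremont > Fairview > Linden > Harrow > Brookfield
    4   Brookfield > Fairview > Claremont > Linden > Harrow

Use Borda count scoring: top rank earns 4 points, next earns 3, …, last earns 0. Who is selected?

Borda scores:
  Brookfield: 8·1 + 10·3 + 7·2 + 5·1 + 6·0 + 4·4 = 73
  Harrow: 8·4 + 10·2 + 7·4 + 5·3 + 6·1 + 4·0 = 101
  Fairview: 8·3 + 10·0 + 7·3 + 5·2 + 6·3 + 4·3 = 85
  Claremont: 8·2 + 10·1 + 7·0 + 5·0 + 6·4 + 4·2 = 58
  Linden: 8·0 + 10·4 + 7·1 + 5·4 + 6·2 + 4·1 = 83
Harrow has the highest total.

Harrow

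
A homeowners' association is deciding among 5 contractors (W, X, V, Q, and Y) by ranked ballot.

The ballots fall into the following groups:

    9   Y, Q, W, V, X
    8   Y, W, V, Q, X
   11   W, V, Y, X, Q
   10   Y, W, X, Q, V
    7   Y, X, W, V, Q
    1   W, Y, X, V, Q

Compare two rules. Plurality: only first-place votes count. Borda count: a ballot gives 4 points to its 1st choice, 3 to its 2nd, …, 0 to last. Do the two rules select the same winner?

Plurality first-place counts: W 12, X 0, V 0, Q 0, Y 34 → Y.
Borda totals: W 134, X 54, V 66, Q 45, Y 161 → Y.
The two rules agree on Y.

Yes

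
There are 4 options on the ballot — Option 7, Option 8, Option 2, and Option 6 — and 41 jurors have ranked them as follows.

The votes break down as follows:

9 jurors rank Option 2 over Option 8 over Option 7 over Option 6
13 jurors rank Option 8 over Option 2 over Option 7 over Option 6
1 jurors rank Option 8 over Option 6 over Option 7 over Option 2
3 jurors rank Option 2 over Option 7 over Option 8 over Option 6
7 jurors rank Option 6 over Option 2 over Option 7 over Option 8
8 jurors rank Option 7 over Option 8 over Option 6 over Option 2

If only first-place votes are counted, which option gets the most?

First-place vote totals:
  Option 7: 8
  Option 8: 14
  Option 2: 12
  Option 6: 7
Option 8 has the most first-place votes.

Option 8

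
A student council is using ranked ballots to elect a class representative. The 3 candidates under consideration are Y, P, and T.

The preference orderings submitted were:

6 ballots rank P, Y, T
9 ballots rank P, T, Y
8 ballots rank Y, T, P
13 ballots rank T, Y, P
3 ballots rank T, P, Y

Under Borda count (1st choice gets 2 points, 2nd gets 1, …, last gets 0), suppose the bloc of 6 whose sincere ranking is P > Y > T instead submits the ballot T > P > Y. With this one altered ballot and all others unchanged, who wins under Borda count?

Borda totals with the altered ballot: Y 29, P 27, T 61.
The winner is unchanged: still T.

T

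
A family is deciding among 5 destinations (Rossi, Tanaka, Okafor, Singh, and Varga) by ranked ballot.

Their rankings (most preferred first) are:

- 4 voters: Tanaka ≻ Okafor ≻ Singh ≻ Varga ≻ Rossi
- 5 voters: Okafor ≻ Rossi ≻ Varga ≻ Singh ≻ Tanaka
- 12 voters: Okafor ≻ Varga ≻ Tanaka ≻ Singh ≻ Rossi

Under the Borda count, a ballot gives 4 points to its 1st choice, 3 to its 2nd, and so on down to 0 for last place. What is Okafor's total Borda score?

Borda scores:
  Rossi: 4·0 + 5·3 + 12·0 = 15
  Tanaka: 4·4 + 5·0 + 12·2 = 40
  Okafor: 4·3 + 5·4 + 12·4 = 80
  Singh: 4·2 + 5·1 + 12·1 = 25
  Varga: 4·1 + 5·2 + 12·3 = 50

80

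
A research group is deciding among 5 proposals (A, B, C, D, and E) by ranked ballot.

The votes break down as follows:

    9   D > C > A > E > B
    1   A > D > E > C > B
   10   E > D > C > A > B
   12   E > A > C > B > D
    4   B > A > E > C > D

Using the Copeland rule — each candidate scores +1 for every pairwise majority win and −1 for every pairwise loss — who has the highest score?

Pairwise results:
  A vs B: A wins 32–4.
  A vs C: C wins 19–17.
  A vs D: D wins 19–17.
  A vs E: E wins 22–14.
  B vs C: C wins 32–4.
  B vs D: D wins 20–16.
  B vs E: E wins 32–4.
  C vs D: D wins 20–16.
  C vs E: E wins 27–9.
  D vs E: E wins 26–10.
Copeland scores (wins − losses):
  A: 1 − 3 = -2
  B: 0 − 4 = -4
  C: 2 − 2 = 0
  D: 3 − 1 = 2
  E: 4 − 0 = 4
E has the best Copeland score.

E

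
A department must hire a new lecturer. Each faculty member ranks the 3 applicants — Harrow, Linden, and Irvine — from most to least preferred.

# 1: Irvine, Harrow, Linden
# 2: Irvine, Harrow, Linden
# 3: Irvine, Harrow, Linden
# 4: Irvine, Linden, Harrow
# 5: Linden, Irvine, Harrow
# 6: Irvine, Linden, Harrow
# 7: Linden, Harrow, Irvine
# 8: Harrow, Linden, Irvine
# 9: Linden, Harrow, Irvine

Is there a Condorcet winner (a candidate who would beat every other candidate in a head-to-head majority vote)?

Yes

Head-to-head results (9 voters total):
Harrow vs Linden: Linden wins 5–4.
Harrow vs Irvine: Irvine wins 6–3.
Linden vs Irvine: Irvine wins 5–4.
Irvine beats each rival — Harrow (6–3), Linden (5–4) — so Irvine is the Condorcet winner.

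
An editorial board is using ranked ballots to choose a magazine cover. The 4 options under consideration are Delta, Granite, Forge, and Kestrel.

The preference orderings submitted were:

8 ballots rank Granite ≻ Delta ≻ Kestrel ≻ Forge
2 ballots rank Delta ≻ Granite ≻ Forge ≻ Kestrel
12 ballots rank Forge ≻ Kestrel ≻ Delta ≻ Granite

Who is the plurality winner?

Forge

First-place vote totals:
  Delta: 2
  Granite: 8
  Forge: 12
  Kestrel: 0
Forge has the most first-place votes.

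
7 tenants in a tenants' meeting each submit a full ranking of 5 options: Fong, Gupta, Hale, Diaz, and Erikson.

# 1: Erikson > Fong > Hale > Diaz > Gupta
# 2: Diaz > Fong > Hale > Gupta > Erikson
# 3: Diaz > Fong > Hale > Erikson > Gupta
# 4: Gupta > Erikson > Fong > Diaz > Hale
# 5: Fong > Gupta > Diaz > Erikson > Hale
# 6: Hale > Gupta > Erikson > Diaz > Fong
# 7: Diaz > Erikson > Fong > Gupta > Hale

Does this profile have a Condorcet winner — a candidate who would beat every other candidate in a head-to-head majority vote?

Yes

Head-to-head results (7 voters total):
Fong vs Gupta: Fong wins 5–2.
Fong vs Hale: Fong wins 6–1.
Fong vs Diaz: Diaz wins 4–3.
Fong vs Erikson: Erikson wins 4–3.
Gupta vs Hale: Hale wins 4–3.
Gupta vs Diaz: Diaz wins 4–3.
Gupta vs Erikson: Gupta wins 4–3.
Hale vs Diaz: Diaz wins 5–2.
Hale vs Erikson: Erikson wins 4–3.
Diaz vs Erikson: Diaz wins 4–3.
Diaz beats each rival — Fong (4–3), Gupta (4–3), Hale (5–2), Erikson (4–3) — so Diaz is the Condorcet winner.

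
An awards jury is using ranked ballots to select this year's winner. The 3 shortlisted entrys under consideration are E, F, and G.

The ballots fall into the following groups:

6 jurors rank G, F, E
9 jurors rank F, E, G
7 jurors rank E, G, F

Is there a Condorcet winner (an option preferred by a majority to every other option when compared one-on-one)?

No

Head-to-head results (22 voters total):
E vs F: F wins 15–7.
E vs G: E wins 16–6.
F vs G: G wins 13–9.
No candidate beats all others: E beats G beats F beats E, a majority cycle.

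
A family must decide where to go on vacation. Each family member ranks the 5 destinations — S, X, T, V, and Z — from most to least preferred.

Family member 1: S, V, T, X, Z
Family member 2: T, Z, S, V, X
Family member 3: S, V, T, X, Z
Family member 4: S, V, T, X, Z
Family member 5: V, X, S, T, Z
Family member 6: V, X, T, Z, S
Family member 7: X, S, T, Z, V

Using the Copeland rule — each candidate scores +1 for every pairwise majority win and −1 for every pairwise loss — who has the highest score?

Pairwise results:
  S vs X: S wins 4–3.
  S vs T: S wins 5–2.
  S vs V: S wins 5–2.
  S vs Z: S wins 5–2.
  X vs T: T wins 4–3.
  X vs V: V wins 6–1.
  X vs Z: X wins 6–1.
  T vs V: V wins 5–2.
  T vs Z: T wins 7–0.
  V vs Z: V wins 5–2.
Copeland scores (wins − losses):
  S: 4 − 0 = 4
  X: 1 − 3 = -2
  T: 2 − 2 = 0
  V: 3 − 1 = 2
  Z: 0 − 4 = -4
S has the best Copeland score.

S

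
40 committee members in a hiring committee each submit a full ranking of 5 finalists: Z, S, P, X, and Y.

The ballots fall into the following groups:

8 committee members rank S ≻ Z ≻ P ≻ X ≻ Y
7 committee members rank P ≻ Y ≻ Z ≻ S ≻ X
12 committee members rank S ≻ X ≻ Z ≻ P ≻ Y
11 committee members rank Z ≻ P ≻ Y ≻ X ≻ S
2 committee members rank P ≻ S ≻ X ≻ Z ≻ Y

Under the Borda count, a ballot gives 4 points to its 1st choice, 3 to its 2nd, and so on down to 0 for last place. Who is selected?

Z

Borda scores:
  Z: 8·3 + 7·2 + 12·2 + 11·4 + 2·1 = 108
  S: 8·4 + 7·1 + 12·4 + 11·0 + 2·3 = 93
  P: 8·2 + 7·4 + 12·1 + 11·3 + 2·4 = 97
  X: 8·1 + 7·0 + 12·3 + 11·1 + 2·2 = 59
  Y: 8·0 + 7·3 + 12·0 + 11·2 + 2·0 = 43
Z has the highest total.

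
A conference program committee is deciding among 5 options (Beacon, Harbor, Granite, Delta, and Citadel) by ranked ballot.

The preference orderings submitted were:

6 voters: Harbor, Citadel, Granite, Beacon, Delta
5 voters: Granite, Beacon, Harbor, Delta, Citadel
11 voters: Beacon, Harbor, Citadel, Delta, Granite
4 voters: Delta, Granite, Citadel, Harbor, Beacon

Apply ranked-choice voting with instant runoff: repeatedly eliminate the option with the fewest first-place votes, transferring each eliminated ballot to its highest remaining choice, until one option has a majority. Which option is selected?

Round 1: Beacon 11, Harbor 6, Granite 5, Delta 4, Citadel 0. Citadel has the fewest and is eliminated.
Round 2: Beacon 11, Harbor 6, Granite 5, Delta 4. Delta has the fewest and is eliminated.
Round 3: Beacon 11, Granite 9, Harbor 6. Harbor has the fewest and is eliminated.
Round 4: Granite 15, Beacon 11. Granite has a majority.

Granite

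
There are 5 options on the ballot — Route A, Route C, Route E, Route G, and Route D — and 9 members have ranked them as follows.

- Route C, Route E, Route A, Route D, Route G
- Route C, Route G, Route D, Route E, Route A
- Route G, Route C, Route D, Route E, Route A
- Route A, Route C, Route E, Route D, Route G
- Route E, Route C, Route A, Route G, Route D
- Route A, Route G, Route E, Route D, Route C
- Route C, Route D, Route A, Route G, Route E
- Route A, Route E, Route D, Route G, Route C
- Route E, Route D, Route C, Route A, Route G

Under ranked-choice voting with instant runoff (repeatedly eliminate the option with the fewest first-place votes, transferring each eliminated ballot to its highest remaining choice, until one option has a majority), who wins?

Route C

Round 1: Route A 3, Route C 3, Route E 2, Route G 1, Route D 0. Route D has the fewest and is eliminated.
Round 2: Route A 3, Route C 3, Route E 2, Route G 1. Route G has the fewest and is eliminated.
Round 3: Route C 4, Route A 3, Route E 2. Route E has the fewest and is eliminated.
Round 4: Route C 6, Route A 3. Route C has a majority.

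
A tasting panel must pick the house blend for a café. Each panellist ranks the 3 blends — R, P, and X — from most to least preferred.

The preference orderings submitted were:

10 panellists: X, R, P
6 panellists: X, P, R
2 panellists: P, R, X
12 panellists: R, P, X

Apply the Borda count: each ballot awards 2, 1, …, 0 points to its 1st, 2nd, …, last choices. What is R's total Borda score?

36

Borda scores:
  R: 10·1 + 6·0 + 2·1 + 12·2 = 36
  P: 10·0 + 6·1 + 2·2 + 12·1 = 22
  X: 10·2 + 6·2 + 2·0 + 12·0 = 32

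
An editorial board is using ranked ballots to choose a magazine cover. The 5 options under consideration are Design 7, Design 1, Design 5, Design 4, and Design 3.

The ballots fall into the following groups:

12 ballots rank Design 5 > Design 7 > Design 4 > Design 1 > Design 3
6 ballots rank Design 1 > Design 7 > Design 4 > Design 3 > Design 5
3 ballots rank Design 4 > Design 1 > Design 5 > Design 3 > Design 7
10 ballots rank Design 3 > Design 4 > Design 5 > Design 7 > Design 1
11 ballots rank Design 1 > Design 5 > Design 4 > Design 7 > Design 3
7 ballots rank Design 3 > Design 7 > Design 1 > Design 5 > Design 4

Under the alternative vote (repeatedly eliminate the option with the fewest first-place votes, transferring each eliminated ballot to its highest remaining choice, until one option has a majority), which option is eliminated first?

Round 1: Design 1 17, Design 3 17, Design 5 12, Design 4 3, Design 7 0. Design 7 has the fewest and is eliminated.
Round 2: Design 1 17, Design 3 17, Design 5 12, Design 4 3. Design 4 has the fewest and is eliminated.
Round 3: Design 1 20, Design 3 17, Design 5 12. Design 5 has the fewest and is eliminated.
Round 4: Design 1 32, Design 3 17. Design 1 has a majority.

Design 7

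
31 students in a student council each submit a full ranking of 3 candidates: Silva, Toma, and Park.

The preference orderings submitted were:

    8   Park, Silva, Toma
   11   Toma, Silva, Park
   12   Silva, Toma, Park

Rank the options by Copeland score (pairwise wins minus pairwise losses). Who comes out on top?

Silva

Pairwise results:
  Silva vs Toma: Silva wins 20–11.
  Silva vs Park: Silva wins 23–8.
  Toma vs Park: Toma wins 23–8.
Copeland scores (wins − losses):
  Silva: 2 − 0 = 2
  Toma: 1 − 1 = 0
  Park: 0 − 2 = -2
Silva has the best Copeland score.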